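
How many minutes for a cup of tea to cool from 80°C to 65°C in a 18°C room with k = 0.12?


From T(t) = T_a + (T₀ - T_a)e^(-kt), set T(t) = 65:
(65 - 18) / (80 - 18) = e^(-0.12t), so t = -ln(0.758)/0.12 ≈ 2.3 minutes.


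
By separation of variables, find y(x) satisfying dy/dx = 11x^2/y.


Separate variables: y dy = 11x^2 dx.
Integrate both sides: y²/2 = (11/3)x^3 + C₀.
Multiply by 2: y² = (22/3)x^3 + C.


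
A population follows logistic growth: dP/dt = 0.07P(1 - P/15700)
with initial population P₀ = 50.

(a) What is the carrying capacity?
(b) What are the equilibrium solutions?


Logistic ODE dP/dt = 0.07P(1 - P/15700) has equilibria where dP/dt = 0, i.e. P = 0 or P = 15700.
The coefficient (1 - P/K) = 0 when P = K, identifying K = 15700 as the carrying capacity.
(a) K = 15700; (b) equilibria P = 0 and P = 15700.


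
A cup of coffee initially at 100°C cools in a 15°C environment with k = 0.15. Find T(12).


Newton's law: dT/dt = -k(T - T_a) has solution T(t) = T_a + (T₀ - T_a)e^(-kt).
Plug in T_a = 15, T₀ = 100, k = 0.15, t = 12: T(12) = 15 + (85)e^(-1.80) ≈ 29.1°C.


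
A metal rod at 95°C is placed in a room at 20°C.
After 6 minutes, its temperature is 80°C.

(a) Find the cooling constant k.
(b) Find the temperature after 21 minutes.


Newton's law: T(t) = T_a + (T₀ - T_a)e^(-kt).
(a) Use T(6) = 80: (80 - 20)/(95 - 20) = e^(-k·6), so k = -ln(0.800)/6 ≈ 0.0372.
(b) Apply k to t = 21: T(21) = 20 + (75)e^(-0.781) ≈ 54.3°C.


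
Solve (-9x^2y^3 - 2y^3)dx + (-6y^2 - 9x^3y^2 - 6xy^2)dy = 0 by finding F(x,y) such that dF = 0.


Check exactness: ∂M/∂y = -27x^2y^2 - 6y^2 and ∂N/∂x = -27x^2y^2 - 6y^2; equal, so the equation is exact.
Integrate M with respect to x (treating y as constant): ∫M dx = -3x^3y^3 - 2xy^3 + h(y).
Differentiate w.r.t. y and set equal to N: the x-dependent terms already match, leaving h'(y) = -6y^2. Integrate: h(y) = -2y^3.
So F(x,y) = -2y^3 - 3x^3y^3 - 2xy^3.
General solution: -2y^3 - 3x^3y^3 - 2xy^3 = C.


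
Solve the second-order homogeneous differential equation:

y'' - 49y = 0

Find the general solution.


Characteristic equation: r² - 49 = 0.
Factor: (r + 7)(r - 7) = 0 ⇒ r = -7, 7 (distinct real).
General solution: y = C₁e^(-7x) + C₂e^(7x).


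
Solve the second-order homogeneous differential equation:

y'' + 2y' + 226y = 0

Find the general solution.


Characteristic equation: r² + 2r + 226 = 0.
Discriminant is negative; roots r = -1 ± 15i (complex conjugate pair).
General solution uses e^(α x)(C₁ cos(β x) + C₂ sin(β x)): y = e^(-x)(C₁cos(15x) + C₂sin(15x)).


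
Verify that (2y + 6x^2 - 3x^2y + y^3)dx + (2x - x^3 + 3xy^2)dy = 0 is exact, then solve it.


Check exactness: ∂M/∂y = 2 - 3x^2 + 3y^2 and ∂N/∂x = 2 - 3x^2 + 3y^2; equal, so the equation is exact.
Integrate M with respect to x (treating y as constant): ∫M dx = 2xy + 2x^3 - x^3y + xy^3 + h(y).
Differentiate w.r.t. y and set equal to N: all terms match, so h'(y) = 0 and h is a constant absorbed into C.
General solution: 2xy + 2x^3 - x^3y + xy^3 = C.


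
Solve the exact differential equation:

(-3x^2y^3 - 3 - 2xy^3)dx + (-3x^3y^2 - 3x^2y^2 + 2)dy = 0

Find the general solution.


Check exactness: ∂M/∂y = -9x^2y^2 - 6xy^2 and ∂N/∂x = -9x^2y^2 - 6xy^2; equal, so the equation is exact.
Integrate M with respect to x (treating y as constant): ∫M dx = -x^3y^3 - 3x - x^2y^3 + h(y).
Differentiate w.r.t. y and set equal to N: the x-dependent terms already match, leaving h'(y) = 2. Integrate: h(y) = 2y.
So F(x,y) = -x^3y^3 - 3x - x^2y^3 + 2y.
General solution: -x^3y^3 - 3x - x^2y^3 + 2y = C.


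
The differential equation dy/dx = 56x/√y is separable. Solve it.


Separate: √y dy = 56x dx.
Integrate: (2/3)y^(3/2) = 28x² + C.


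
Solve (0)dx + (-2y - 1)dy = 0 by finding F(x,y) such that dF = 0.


Check exactness: ∂M/∂y = 0 and ∂N/∂x = 0; equal, so the equation is exact.
Integrate M with respect to x (treating y as constant): ∫M dx = 0 + h(y).
Differentiate w.r.t. y and set equal to N: the x-dependent terms already match, leaving h'(y) = -2y - 1. Integrate: h(y) = -y^2 - y.
So F(x,y) = -y^2 - y.
General solution: -y^2 - y = C.


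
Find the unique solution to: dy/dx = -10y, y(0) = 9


General solution of y' = -10y is y = Ce^(-10x).
Apply y(0) = 9: C = 9.
Particular solution: y = 9e^(-10x).


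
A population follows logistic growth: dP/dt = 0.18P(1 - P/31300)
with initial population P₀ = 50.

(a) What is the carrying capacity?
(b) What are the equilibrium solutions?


Logistic ODE dP/dt = 0.18P(1 - P/31300) has equilibria where dP/dt = 0, i.e. P = 0 or P = 31300.
The coefficient (1 - P/K) = 0 when P = K, identifying K = 31300 as the carrying capacity.
(a) K = 31300; (b) equilibria P = 0 and P = 31300.


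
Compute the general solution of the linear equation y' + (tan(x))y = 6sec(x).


P(x) = tan(x) ⇒ μ = e^(∫tan(x)dx) = sec(x).
(sec(x) y)' = 6sec²(x) ⇒ sec(x) y = 6tan(x) + C.
Multiply by cos(x): y = 6sin(x) + C·cos(x).


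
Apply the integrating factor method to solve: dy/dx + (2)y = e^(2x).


P(x) = 2 ⇒ μ = e^(2x).
(μ y)' = e^(4x) ⇒ μ y = e^(4x)/4 + C.
Divide by μ: y = (1/4)e^(2x) + Ce^(-2x).


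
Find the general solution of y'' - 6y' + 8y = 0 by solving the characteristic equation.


Characteristic equation: r² - 6r + 8 = 0.
Factor: (r - 2)(r - 4) = 0 ⇒ r = 2, 4 (distinct real).
General solution: y = C₁e^(2x) + C₂e^(4x).


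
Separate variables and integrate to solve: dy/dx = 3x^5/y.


Separate variables: y dy = 3x^5 dx.
Integrate both sides: y²/2 = (1/2)x^6 + C₀.
Multiply by 2: y² = x^6 + C.


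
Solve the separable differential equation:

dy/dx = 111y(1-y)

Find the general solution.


Separate: dy/[y(1-y)] = 111 dx.
Partial fractions: 1/[y(1-y)] = 1/y + 1/(1-y).
Integrate: ln|y/(1-y)| = 111x + C₀.
Solve for y: y = 1/(1 + Ce^(-111x)).


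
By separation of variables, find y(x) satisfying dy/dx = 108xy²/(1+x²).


Separate: dy/y² = 108x/(1+x²) dx.
Integrate LHS: ∫ dy/y² = -1/y.
Integrate RHS via u = 1+x²: 54ln(1+x²) + C.
Result: -1/y = 54ln(1+x²) + C.


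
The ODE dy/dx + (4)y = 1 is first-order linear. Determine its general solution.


P(x) = 4, Q(x) = 1; integrating factor μ = e^(4x).
(μ y)' = e^(4x) ⇒ μ y = (1/4)e^(4x) + C.
Divide by μ: y = 1/4 + Ce^(-4x).


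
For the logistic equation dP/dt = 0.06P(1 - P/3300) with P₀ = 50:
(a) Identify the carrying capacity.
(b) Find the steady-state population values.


Logistic ODE dP/dt = 0.06P(1 - P/3300) has equilibria where dP/dt = 0, i.e. P = 0 or P = 3300.
The coefficient (1 - P/K) = 0 when P = K, identifying K = 3300 as the carrying capacity.
(a) K = 3300; (b) equilibria P = 0 and P = 3300.


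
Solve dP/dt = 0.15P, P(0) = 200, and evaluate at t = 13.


The ODE dP/dt = 0.15P has solution P(t) = P(0)e^(0.15t).
Substitute P(0) = 200 and t = 13: P(13) = 200 e^(1.95) ≈ 1406.


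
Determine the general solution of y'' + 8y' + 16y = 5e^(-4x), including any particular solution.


Characteristic polynomial (r + 4)² = 0; repeated root r = -4.
y_h = (C₁ + C₂x)e^(-4x). Forcing matches the repeated root (resonance), so try y_p = Ax² e^(-4x).
Substitute and solve for A: 2A = 5, so A = 5/2.
General solution: y = (C₁ + C₂x + (5/2)x²)e^(-4x).


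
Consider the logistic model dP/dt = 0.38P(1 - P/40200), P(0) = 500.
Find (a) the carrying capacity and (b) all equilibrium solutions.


Logistic ODE dP/dt = 0.38P(1 - P/40200) has equilibria where dP/dt = 0, i.e. P = 0 or P = 40200.
The coefficient (1 - P/K) = 0 when P = K, identifying K = 40200 as the carrying capacity.
(a) K = 40200; (b) equilibria P = 0 and P = 40200.


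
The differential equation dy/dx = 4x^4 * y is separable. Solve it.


Separate variables: dy/y = 4x^4 dx.
Integrate: ln|y| = (4/5)x^5 + C₀.
Exponentiate: y = Ce^((4/5)x^5).


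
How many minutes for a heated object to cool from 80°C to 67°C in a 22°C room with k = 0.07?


From T(t) = T_a + (T₀ - T_a)e^(-kt), set T(t) = 67:
(67 - 22) / (80 - 22) = e^(-0.07t), so t = -ln(0.776)/0.07 ≈ 3.6 minutes.


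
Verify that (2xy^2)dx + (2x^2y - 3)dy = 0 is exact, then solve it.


Check exactness: ∂M/∂y = 4xy and ∂N/∂x = 4xy; equal, so the equation is exact.
Integrate M with respect to x (treating y as constant): ∫M dx = x^2y^2 + h(y).
Differentiate w.r.t. y and set equal to N: the x-dependent terms already match, leaving h'(y) = -3. Integrate: h(y) = -3y.
So F(x,y) = x^2y^2 - 3y.
General solution: x^2y^2 - 3y = C.


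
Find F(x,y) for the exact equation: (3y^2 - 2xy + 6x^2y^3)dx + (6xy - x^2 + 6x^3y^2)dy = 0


Check exactness: ∂M/∂y = 6y - 2x + 18x^2y^2 and ∂N/∂x = 6y - 2x + 18x^2y^2; equal, so the equation is exact.
Integrate M with respect to x (treating y as constant): ∫M dx = 3xy^2 - x^2y + 2x^3y^3 + h(y).
Differentiate w.r.t. y and set equal to N: all terms match, so h'(y) = 0 and h is a constant absorbed into C.
General solution: 3xy^2 - x^2y + 2x^3y^3 = C.


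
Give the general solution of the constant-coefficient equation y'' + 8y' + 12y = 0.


Characteristic equation: r² + 8r + 12 = 0.
Factor: (r + 6)(r + 2) = 0 ⇒ r = -6, -2 (distinct real).
General solution: y = C₁e^(-6x) + C₂e^(-2x).


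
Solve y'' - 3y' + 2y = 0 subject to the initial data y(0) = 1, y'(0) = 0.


Characteristic roots of r² - 3r + 2 = 0 are 2, 1.
General solution y = c₁ e^(2x) + c₂ e^(x).
Apply y(0) = 1: c₁ + c₂ = 1. Apply y'(0) = 0: 2 c₁ + 1 c₂ = 0.
Solve: c₁ = -1, c₂ = 2.
Particular solution: y = -e^(2x) + 2e^(x).


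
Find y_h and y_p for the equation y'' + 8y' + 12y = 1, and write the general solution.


Characteristic roots of r² + 8r + 12 = 0 are -2, -6.
y_h = C₁e^(-2x) + C₂e^(-6x).
Constant forcing; try y_p = A. Then 12A = 1 ⇒ A = 1/12.
General solution: y = C₁e^(-2x) + C₂e^(-6x) + 1/12.


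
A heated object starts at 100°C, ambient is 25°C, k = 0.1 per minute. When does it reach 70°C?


From T(t) = T_a + (T₀ - T_a)e^(-kt), set T(t) = 70:
(70 - 25) / (100 - 25) = e^(-0.1t), so t = -ln(0.600)/0.1 ≈ 5.1 minutes.


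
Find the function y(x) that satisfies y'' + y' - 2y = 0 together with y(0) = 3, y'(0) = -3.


Characteristic roots of r² + r - 2 = 0 are -2, 1.
General solution y = c₁ e^(-2x) + c₂ e^(x).
Apply y(0) = 3: c₁ + c₂ = 3. Apply y'(0) = -3: -2 c₁ + 1 c₂ = -3.
Solve: c₁ = 2, c₂ = 1.
Particular solution: y = 2e^(-2x) + e^(x).


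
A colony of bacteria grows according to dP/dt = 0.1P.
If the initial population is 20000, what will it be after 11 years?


The ODE dP/dt = 0.1P has solution P(t) = P(0)e^(0.1t).
Substitute P(0) = 20000 and t = 11: P(11) = 20000 e^(1.10) ≈ 60083.


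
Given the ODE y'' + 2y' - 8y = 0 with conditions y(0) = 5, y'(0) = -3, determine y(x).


Characteristic roots of r² + 2r - 8 = 0 are -4, 2.
General solution y = c₁ e^(-4x) + c₂ e^(2x).
Apply y(0) = 5: c₁ + c₂ = 5. Apply y'(0) = -3: -4 c₁ + 2 c₂ = -3.
Solve: c₁ = 13/6, c₂ = 17/6.
Particular solution: y = (13/6)e^(-4x) + (17/6)e^(2x).


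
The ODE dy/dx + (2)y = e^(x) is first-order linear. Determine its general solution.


P(x) = 2 ⇒ μ = e^(2x).
(μ y)' = e^(3x) ⇒ μ y = e^(3x)/3 + C.
Divide by μ: y = (1/3)e^(x) + Ce^(-2x).


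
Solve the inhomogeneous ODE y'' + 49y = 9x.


Homogeneous: r² + 49 = 0 ⇒ r = ±7i, y_h = C₁cos(7x) + C₂sin(7x).
Polynomial forcing; try y_p = Ax + B. Then y_p'' + 49 y_p = 49(Ax + B) = 9x, so B = 0 and A = 9/49.
General solution: y = C₁cos(7x) + C₂sin(7x) + (9/49)x.


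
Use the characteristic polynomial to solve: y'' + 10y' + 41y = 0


Characteristic equation: r² + 10r + 41 = 0.
Discriminant is negative; roots r = -5 ± 4i (complex conjugate pair).
General solution uses e^(α x)(C₁ cos(β x) + C₂ sin(β x)): y = e^(-5x)(C₁cos(4x) + C₂sin(4x)).


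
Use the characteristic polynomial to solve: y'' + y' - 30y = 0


Characteristic equation: r² + r - 30 = 0.
Factor: (r - 5)(r + 6) = 0 ⇒ r = 5, -6 (distinct real).
General solution: y = C₁e^(5x) + C₂e^(-6x).


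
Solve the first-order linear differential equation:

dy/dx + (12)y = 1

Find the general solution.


P(x) = 12, Q(x) = 1; integrating factor μ = e^(12x).
(μ y)' = e^(12x) ⇒ μ y = (1/12)e^(12x) + C.
Divide by μ: y = 1/12 + Ce^(-12x).


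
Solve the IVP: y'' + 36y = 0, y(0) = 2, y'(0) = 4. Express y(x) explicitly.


Characteristic roots of r² + 36 = 0 are ±6i, so y = C₁cos(6x) + C₂sin(6x).
Apply y(0) = 2: C₁ = 2. Differentiate and apply y'(0) = 4: 6·C₂ = 4, so C₂ = 2/3.
Particular solution: y = 2cos(6x) + (2/3)sin(6x).


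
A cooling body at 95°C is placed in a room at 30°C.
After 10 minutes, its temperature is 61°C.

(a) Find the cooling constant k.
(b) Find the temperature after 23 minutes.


Newton's law: T(t) = T_a + (T₀ - T_a)e^(-kt).
(a) Use T(10) = 61: (61 - 30)/(95 - 30) = e^(-k·10), so k = -ln(0.477)/10 ≈ 0.0740.
(b) Apply k to t = 23: T(23) = 30 + (65)e^(-1.703) ≈ 41.8°C.


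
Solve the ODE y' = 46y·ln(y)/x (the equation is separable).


Separate: dy/[y ln(y)] = 46 dx/x.
Substitute u = ln(y): du/u = 46 dx/x.
Integrate: ln|ln(y)| = 46ln|x| + C₀, hence ln(y) = C·x^46.


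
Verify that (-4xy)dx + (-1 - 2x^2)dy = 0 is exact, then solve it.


Check exactness: ∂M/∂y = -4x and ∂N/∂x = -4x; equal, so the equation is exact.
Integrate M with respect to x (treating y as constant): ∫M dx = -2x^2y + h(y).
Differentiate w.r.t. y and set equal to N: the x-dependent terms already match, leaving h'(y) = -1. Integrate: h(y) = -y.
So F(x,y) = -y - 2x^2y.
General solution: -y - 2x^2y = C.


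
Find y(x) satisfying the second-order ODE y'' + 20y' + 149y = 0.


Characteristic equation: r² + 20r + 149 = 0.
Discriminant is negative; roots r = -10 ± 7i (complex conjugate pair).
General solution uses e^(α x)(C₁ cos(β x) + C₂ sin(β x)): y = e^(-10x)(C₁cos(7x) + C₂sin(7x)).


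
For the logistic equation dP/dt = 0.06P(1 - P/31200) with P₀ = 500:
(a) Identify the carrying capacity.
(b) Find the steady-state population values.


Logistic ODE dP/dt = 0.06P(1 - P/31200) has equilibria where dP/dt = 0, i.e. P = 0 or P = 31200.
The coefficient (1 - P/K) = 0 when P = K, identifying K = 31200 as the carrying capacity.
(a) K = 31200; (b) equilibria P = 0 and P = 31200.


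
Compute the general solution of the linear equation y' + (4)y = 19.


P(x) = 4, Q(x) = 19; integrating factor μ = e^(4x).
(μ y)' = 19e^(4x) ⇒ μ y = (19/4)e^(4x) + C.
Divide by μ: y = 19/4 + Ce^(-4x).


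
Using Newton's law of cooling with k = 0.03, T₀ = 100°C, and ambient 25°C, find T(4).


Newton's law: dT/dt = -k(T - T_a) has solution T(t) = T_a + (T₀ - T_a)e^(-kt).
Plug in T_a = 25, T₀ = 100, k = 0.03, t = 4: T(4) = 25 + (75)e^(-0.12) ≈ 91.5°C.


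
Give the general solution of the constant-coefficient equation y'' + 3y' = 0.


Characteristic equation: r² + 3r = 0.
Factor: (r + 3)(r - 0) = 0 ⇒ r = -3, 0 (distinct real).
General solution: y = C₁e^(-3x) + C₂.


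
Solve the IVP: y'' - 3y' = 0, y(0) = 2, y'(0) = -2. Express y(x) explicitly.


Characteristic roots of r² - 3r = 0 are 3, 0.
General solution y = c₁ e^(3x) + c₂.
Apply y(0) = 2: c₁ + c₂ = 2. Apply y'(0) = -2: 3 c₁ + 0 c₂ = -2.
Solve: c₁ = -2/3, c₂ = 8/3.
Particular solution: y = -(2/3)e^(3x) + 8/3.


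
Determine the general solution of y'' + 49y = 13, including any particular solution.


Homogeneous part: r² + 49 = 0 ⇒ r = ±7i, so y_h = C₁cos(7x) + C₂sin(7x).
Try constant y_p = A; plug in: 49A = 13 ⇒ A = 13/49.
General solution: y = C₁cos(7x) + C₂sin(7x) + 13/49.


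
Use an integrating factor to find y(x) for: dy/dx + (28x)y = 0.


P(x) = 28x ⇒ μ = e^(14x²).
Q(x) = 0 so μ y is constant: y = Ce^(-14x²).


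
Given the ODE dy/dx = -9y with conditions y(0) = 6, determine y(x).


General solution of y' = -9y is y = Ce^(-9x).
Apply y(0) = 6: C = 6.
Particular solution: y = 6e^(-9x).


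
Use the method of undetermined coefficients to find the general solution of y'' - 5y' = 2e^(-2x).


Characteristic roots of r² - 5r = 0 are 5, 0.
y_h = C₁e^(5x) + C₂.
Forcing exponent -2 is not a characteristic root; try y_p = Ae^(-2x).
Substitute: A·(4 + (-5)·-2 + (0)) = A·14 = 2, so A = 1/7.
General solution: y = C₁e^(5x) + C₂ + (1/7)e^(-2x).


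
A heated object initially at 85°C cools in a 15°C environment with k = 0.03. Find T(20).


Newton's law: dT/dt = -k(T - T_a) has solution T(t) = T_a + (T₀ - T_a)e^(-kt).
Plug in T_a = 15, T₀ = 85, k = 0.03, t = 20: T(20) = 15 + (70)e^(-0.60) ≈ 53.4°C.


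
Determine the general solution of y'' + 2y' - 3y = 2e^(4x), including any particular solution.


Characteristic roots of r² + 2r - 3 = 0 are 1, -3.
y_h = C₁e^(x) + C₂e^(-3x).
Forcing exponent 4 is not a characteristic root; try y_p = Ae^(4x).
Substitute: A·(16 + (2)·4 + (-3)) = A·21 = 2, so A = 2/21.
General solution: y = C₁e^(x) + C₂e^(-3x) + (2/21)e^(4x).


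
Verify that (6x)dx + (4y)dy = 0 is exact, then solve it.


Check exactness: ∂M/∂y = 0 and ∂N/∂x = 0; equal, so the equation is exact.
Integrate M with respect to x (treating y as constant): ∫M dx = 3x^2 + h(y).
Differentiate w.r.t. y and set equal to N: the x-dependent terms already match, leaving h'(y) = 4y. Integrate: h(y) = 2y^2.
So F(x,y) = 3x^2 + 2y^2.
General solution: 3x^2 + 2y^2 = C.


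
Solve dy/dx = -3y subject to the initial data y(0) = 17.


General solution of y' = -3y is y = Ce^(-3x).
Apply y(0) = 17: C = 17.
Particular solution: y = 17e^(-3x).


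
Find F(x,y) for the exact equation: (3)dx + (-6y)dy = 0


Check exactness: ∂M/∂y = 0 and ∂N/∂x = 0; equal, so the equation is exact.
Integrate M with respect to x (treating y as constant): ∫M dx = 3x + h(y).
Differentiate w.r.t. y and set equal to N: the x-dependent terms already match, leaving h'(y) = -6y. Integrate: h(y) = -3y^2.
So F(x,y) = -3y^2 + 3x.
General solution: -3y^2 + 3x = C.


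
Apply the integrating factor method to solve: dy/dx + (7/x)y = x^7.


P(x) = 7/x ⇒ μ = x^7.
(x^7 y)' = x^14 ⇒ x^7 y = x^15/(15) + C.
Solve for y: y = (1/15)x^8 + C/x^7.


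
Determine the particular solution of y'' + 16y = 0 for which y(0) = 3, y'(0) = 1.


Characteristic roots of r² + 16 = 0 are ±4i, so y = C₁cos(4x) + C₂sin(4x).
Apply y(0) = 3: C₁ = 3. Differentiate and apply y'(0) = 1: 4·C₂ = 1, so C₂ = 1/4.
Particular solution: y = 3cos(4x) + (1/4)sin(4x).


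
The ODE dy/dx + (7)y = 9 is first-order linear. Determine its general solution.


P(x) = 7, Q(x) = 9; integrating factor μ = e^(7x).
(μ y)' = 9e^(7x) ⇒ μ y = (9/7)e^(7x) + C.
Divide by μ: y = 9/7 + Ce^(-7x).


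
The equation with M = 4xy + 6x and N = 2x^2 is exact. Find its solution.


Check exactness: ∂M/∂y = 4x and ∂N/∂x = 4x; equal, so the equation is exact.
Integrate M with respect to x (treating y as constant): ∫M dx = 2x^2y + 3x^2 + h(y).
Differentiate w.r.t. y and set equal to N: all terms match, so h'(y) = 0 and h is a constant absorbed into C.
General solution: 2x^2y + 3x^2 = C.


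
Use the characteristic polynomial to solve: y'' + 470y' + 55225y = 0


Characteristic equation: r² + 470r + 55225 = 0, i.e. (r + 235)² = 0.
Repeated root r = -235; include an x factor for the second linearly independent solution.
General solution: y = (C₁ + C₂x)e^(-235x).


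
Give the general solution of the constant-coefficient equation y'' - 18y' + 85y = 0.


Characteristic equation: r² - 18r + 85 = 0.
Discriminant is negative; roots r = 9 ± 2i (complex conjugate pair).
General solution uses e^(α x)(C₁ cos(β x) + C₂ sin(β x)): y = e^(9x)(C₁cos(2x) + C₂sin(2x)).


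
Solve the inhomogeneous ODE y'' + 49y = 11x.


Homogeneous: r² + 49 = 0 ⇒ r = ±7i, y_h = C₁cos(7x) + C₂sin(7x).
Polynomial forcing; try y_p = Ax + B. Then y_p'' + 49 y_p = 49(Ax + B) = 11x, so B = 0 and A = 11/49.
General solution: y = C₁cos(7x) + C₂sin(7x) + (11/49)x.


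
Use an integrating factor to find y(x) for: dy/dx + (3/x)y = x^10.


P(x) = 3/x ⇒ μ = x^3.
(x^3 y)' = x^3·x^10 = x^13.
Integrate: x^3 y = x^14/(14) + C.
Solve for y: y = (1/14)x^11 + C/x^3.


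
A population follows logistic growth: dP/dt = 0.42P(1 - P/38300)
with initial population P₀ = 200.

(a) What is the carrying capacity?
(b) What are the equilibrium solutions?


Logistic ODE dP/dt = 0.42P(1 - P/38300) has equilibria where dP/dt = 0, i.e. P = 0 or P = 38300.
The coefficient (1 - P/K) = 0 when P = K, identifying K = 38300 as the carrying capacity.
(a) K = 38300; (b) equilibria P = 0 and P = 38300.


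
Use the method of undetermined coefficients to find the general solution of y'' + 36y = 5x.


Homogeneous: r² + 36 = 0 ⇒ r = ±6i, y_h = C₁cos(6x) + C₂sin(6x).
Polynomial forcing; try y_p = Ax + B. Then y_p'' + 36 y_p = 36(Ax + B) = 5x, so B = 0 and A = 5/36.
General solution: y = C₁cos(6x) + C₂sin(6x) + (5/36)x.


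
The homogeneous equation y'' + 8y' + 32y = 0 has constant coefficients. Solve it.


Characteristic equation: r² + 8r + 32 = 0.
Discriminant is negative; roots r = -4 ± 4i (complex conjugate pair).
General solution uses e^(α x)(C₁ cos(β x) + C₂ sin(β x)): y = e^(-4x)(C₁cos(4x) + C₂sin(4x)).


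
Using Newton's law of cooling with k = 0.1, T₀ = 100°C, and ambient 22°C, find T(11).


Newton's law: dT/dt = -k(T - T_a) has solution T(t) = T_a + (T₀ - T_a)e^(-kt).
Plug in T_a = 22, T₀ = 100, k = 0.1, t = 11: T(11) = 22 + (78)e^(-1.10) ≈ 48.0°C.


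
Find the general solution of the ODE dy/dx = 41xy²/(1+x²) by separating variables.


Separate: dy/y² = 41x/(1+x²) dx.
Integrate LHS: ∫ dy/y² = -1/y.
Integrate RHS via u = 1+x²: (41/2)ln(1+x²) + C.
Result: -1/y = (41/2)ln(1+x²) + C.


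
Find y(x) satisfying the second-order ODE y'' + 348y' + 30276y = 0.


Characteristic equation: r² + 348r + 30276 = 0, i.e. (r + 174)² = 0.
Repeated root r = -174; include an x factor for the second linearly independent solution.
General solution: y = (C₁ + C₂x)e^(-174x).


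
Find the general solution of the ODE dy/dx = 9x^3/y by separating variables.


Separate variables: y dy = 9x^3 dx.
Integrate both sides: y²/2 = (9/4)x^4 + C₀.
Multiply by 2: y² = (9/2)x^4 + C.


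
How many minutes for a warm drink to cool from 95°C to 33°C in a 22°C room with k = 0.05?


From T(t) = T_a + (T₀ - T_a)e^(-kt), set T(t) = 33:
(33 - 22) / (95 - 22) = e^(-0.05t), so t = -ln(0.151)/0.05 ≈ 37.9 minutes.


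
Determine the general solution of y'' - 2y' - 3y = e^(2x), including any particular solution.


Characteristic roots of r² - 2r - 3 = 0 are -1, 3.
y_h = C₁e^(-x) + C₂e^(3x).
Forcing exponent 2 is not a characteristic root; try y_p = Ae^(2x).
Substitute: A·(4 + (-2)·2 + (-3)) = A·-3 = 1, so A = -1/3.
General solution: y = C₁e^(-x) + C₂e^(3x) - (1/3)e^(2x).


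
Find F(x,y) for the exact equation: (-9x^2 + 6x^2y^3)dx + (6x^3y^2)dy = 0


Check exactness: ∂M/∂y = 18x^2y^2 and ∂N/∂x = 18x^2y^2; equal, so the equation is exact.
Integrate M with respect to x (treating y as constant): ∫M dx = -3x^3 + 2x^3y^3 + h(y).
Differentiate w.r.t. y and set equal to N: all terms match, so h'(y) = 0 and h is a constant absorbed into C.
General solution: -3x^3 + 2x^3y^3 = C.


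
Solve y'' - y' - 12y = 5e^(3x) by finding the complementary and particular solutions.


Characteristic roots of r² - r - 12 = 0 are 4, -3.
y_h = C₁e^(4x) + C₂e^(-3x).
Forcing exponent 3 is not a characteristic root; try y_p = Ae^(3x).
Substitute: A·(9 + (-1)·3 + (-12)) = A·-6 = 5, so A = -5/6.
General solution: y = C₁e^(4x) + C₂e^(-3x) - (5/6)e^(3x).


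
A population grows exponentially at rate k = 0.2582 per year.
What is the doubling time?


Exponential growth: P(t) = P₀ e^(0.2582t). Set P(t)/P₀ = 2: e^(0.2582t) = 2.
Solve: t = ln(2)/0.2582 ≈ 2.68 years.


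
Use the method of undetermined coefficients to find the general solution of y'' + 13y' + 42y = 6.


Characteristic roots of r² + 13r + 42 = 0 are -6, -7.
y_h = C₁e^(-6x) + C₂e^(-7x).
Constant forcing; try y_p = A. Then 42A = 6 ⇒ A = 1/7.
General solution: y = C₁e^(-6x) + C₂e^(-7x) + 1/7.


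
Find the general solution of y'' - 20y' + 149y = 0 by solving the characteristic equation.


Characteristic equation: r² - 20r + 149 = 0.
Discriminant is negative; roots r = 10 ± 7i (complex conjugate pair).
General solution uses e^(α x)(C₁ cos(β x) + C₂ sin(β x)): y = e^(10x)(C₁cos(7x) + C₂sin(7x)).


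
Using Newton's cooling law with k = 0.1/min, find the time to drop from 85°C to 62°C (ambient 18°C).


From T(t) = T_a + (T₀ - T_a)e^(-kt), set T(t) = 62:
(62 - 18) / (85 - 18) = e^(-0.1t), so t = -ln(0.657)/0.1 ≈ 4.2 minutes.


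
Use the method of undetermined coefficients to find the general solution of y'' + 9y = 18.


Homogeneous part: r² + 9 = 0 ⇒ r = ±3i, so y_h = C₁cos(3x) + C₂sin(3x).
Try constant y_p = A; plug in: 9A = 18 ⇒ A = 2.
General solution: y = C₁cos(3x) + C₂sin(3x) + 2.


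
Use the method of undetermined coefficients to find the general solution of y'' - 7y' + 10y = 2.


Characteristic roots of r² - 7r + 10 = 0 are 5, 2.
y_h = C₁e^(5x) + C₂e^(2x).
Forcing exponent 0 is not a characteristic root; try y_p = A.
Substitute: A·(0 + (-7)·0 + (10)) = A·10 = 2, so A = 1/5.
General solution: y = C₁e^(5x) + C₂e^(2x) + 1/5.


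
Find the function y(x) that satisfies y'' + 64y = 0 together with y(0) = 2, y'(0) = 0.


Characteristic roots of r² + 64 = 0 are ±8i, so y = C₁cos(8x) + C₂sin(8x).
Apply y(0) = 2: C₁ = 2. Differentiate and apply y'(0) = 0: 8·C₂ = 0, so C₂ = 0.
Particular solution: y = 2cos(8x).


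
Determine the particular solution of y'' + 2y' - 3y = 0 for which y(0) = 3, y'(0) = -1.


Characteristic roots of r² + 2r - 3 = 0 are -3, 1.
General solution y = c₁ e^(-3x) + c₂ e^(x).
Apply y(0) = 3: c₁ + c₂ = 3. Apply y'(0) = -1: -3 c₁ + 1 c₂ = -1.
Solve: c₁ = 1, c₂ = 2.
Particular solution: y = e^(-3x) + 2e^(x).


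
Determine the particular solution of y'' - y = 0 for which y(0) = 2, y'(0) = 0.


Characteristic roots of r² - 1 = 0 are -1, 1.
General solution y = c₁ e^(-x) + c₂ e^(x).
Apply y(0) = 2: c₁ + c₂ = 2. Apply y'(0) = 0: -1 c₁ + 1 c₂ = 0.
Solve: c₁ = 1, c₂ = 1.
Particular solution: y = e^(-x) + e^(x).


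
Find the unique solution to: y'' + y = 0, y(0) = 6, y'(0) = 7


Characteristic roots of r² + 1 = 0 are ±1i, so y = C₁cos(x) + C₂sin(x).
Apply y(0) = 6: C₁ = 6. Differentiate and apply y'(0) = 7: 1·C₂ = 7, so C₂ = 7.
Particular solution: y = 6cos(x) + 7sin(x).


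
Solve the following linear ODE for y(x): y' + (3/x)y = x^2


P(x) = 3/x ⇒ μ = x^3.
(x^3 y)' = x^3·x^2 = x^5.
Integrate: x^3 y = x^6/(6) + C.
Solve for y: y = (1/6)x^3 + C/x^3.


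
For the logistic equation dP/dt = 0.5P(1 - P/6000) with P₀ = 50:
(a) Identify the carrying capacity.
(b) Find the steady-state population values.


Logistic ODE dP/dt = 0.5P(1 - P/6000) has equilibria where dP/dt = 0, i.e. P = 0 or P = 6000.
The coefficient (1 - P/K) = 0 when P = K, identifying K = 6000 as the carrying capacity.
(a) K = 6000; (b) equilibria P = 0 and P = 6000.


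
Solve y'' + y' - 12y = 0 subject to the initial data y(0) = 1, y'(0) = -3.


Characteristic roots of r² + r - 12 = 0 are -4, 3.
General solution y = c₁ e^(-4x) + c₂ e^(3x).
Apply y(0) = 1: c₁ + c₂ = 1. Apply y'(0) = -3: -4 c₁ + 3 c₂ = -3.
Solve: c₁ = 6/7, c₂ = 1/7.
Particular solution: y = (6/7)e^(-4x) + (1/7)e^(3x).


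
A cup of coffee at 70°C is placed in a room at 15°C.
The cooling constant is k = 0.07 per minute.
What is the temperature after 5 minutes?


Newton's law: dT/dt = -k(T - T_a) has solution T(t) = T_a + (T₀ - T_a)e^(-kt).
Plug in T_a = 15, T₀ = 70, k = 0.07, t = 5: T(5) = 15 + (55)e^(-0.35) ≈ 53.8°C.


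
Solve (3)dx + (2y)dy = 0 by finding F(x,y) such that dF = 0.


Check exactness: ∂M/∂y = 0 and ∂N/∂x = 0; equal, so the equation is exact.
Integrate M with respect to x (treating y as constant): ∫M dx = 3x + h(y).
Differentiate w.r.t. y and set equal to N: the x-dependent terms already match, leaving h'(y) = 2y. Integrate: h(y) = y^2.
So F(x,y) = 3x + y^2.
General solution: 3x + y^2 = C.


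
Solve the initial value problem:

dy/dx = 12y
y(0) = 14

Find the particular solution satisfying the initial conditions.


General solution of y' = 12y is y = Ce^(12x).
Apply y(0) = 14: C = 14.
Particular solution: y = 14e^(12x).


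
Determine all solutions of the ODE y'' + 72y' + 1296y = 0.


Characteristic equation: r² + 72r + 1296 = 0, i.e. (r + 36)² = 0.
Repeated root r = -36; include an x factor for the second linearly independent solution.
General solution: y = (C₁ + C₂x)e^(-36x).


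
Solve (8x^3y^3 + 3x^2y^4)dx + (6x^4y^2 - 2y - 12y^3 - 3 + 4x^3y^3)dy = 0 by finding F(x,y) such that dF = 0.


Check exactness: ∂M/∂y = 24x^3y^2 + 12x^2y^3 and ∂N/∂x = 24x^3y^2 + 12x^2y^3; equal, so the equation is exact.
Integrate M with respect to x (treating y as constant): ∫M dx = 2x^4y^3 + x^3y^4 + h(y).
Differentiate w.r.t. y and set equal to N: the x-dependent terms already match, leaving h'(y) = -2y - 12y^3 - 3. Integrate: h(y) = -y^2 - 3y^4 - 3y.
So F(x,y) = 2x^4y^3 - y^2 - 3y^4 - 3y + x^3y^4.
General solution: 2x^4y^3 - y^2 - 3y^4 - 3y + x^3y^4 = C.


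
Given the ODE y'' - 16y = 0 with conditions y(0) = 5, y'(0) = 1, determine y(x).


Characteristic roots of r² - 16 = 0 are 4, -4.
General solution y = c₁ e^(4x) + c₂ e^(-4x).
Apply y(0) = 5: c₁ + c₂ = 5. Apply y'(0) = 1: 4 c₁ - 4 c₂ = 1.
Solve: c₁ = 21/8, c₂ = 19/8.
Particular solution: y = (21/8)e^(4x) + (19/8)e^(-4x).


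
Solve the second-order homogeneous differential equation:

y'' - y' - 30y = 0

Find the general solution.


Characteristic equation: r² - r - 30 = 0.
Factor: (r + 5)(r - 6) = 0 ⇒ r = -5, 6 (distinct real).
General solution: y = C₁e^(-5x) + C₂e^(6x).


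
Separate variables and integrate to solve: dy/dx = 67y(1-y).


Separate: dy/[y(1-y)] = 67 dx.
Partial fractions: 1/[y(1-y)] = 1/y + 1/(1-y).
Integrate: ln|y/(1-y)| = 67x + C₀.
Solve for y: y = 1/(1 + Ce^(-67x)).


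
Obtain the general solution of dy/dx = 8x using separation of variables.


Integrate both sides with respect to x: y = ∫ 8x dx = 4x^2 + C.


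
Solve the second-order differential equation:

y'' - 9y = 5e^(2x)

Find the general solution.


Characteristic roots of r² - 9 = 0 are 3, -3.
y_h = C₁e^(3x) + C₂e^(-3x).
Forcing exponent 2 is not a characteristic root; try y_p = Ae^(2x).
Substitute: A·(4 + (0)·2 + (-9)) = A·-5 = 5, so A = -1.
General solution: y = C₁e^(3x) + C₂e^(-3x) - e^(2x).


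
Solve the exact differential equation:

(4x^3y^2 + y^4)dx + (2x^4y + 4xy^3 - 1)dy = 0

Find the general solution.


Check exactness: ∂M/∂y = 8x^3y + 4y^3 and ∂N/∂x = 8x^3y + 4y^3; equal, so the equation is exact.
Integrate M with respect to x (treating y as constant): ∫M dx = x^4y^2 + xy^4 + h(y).
Differentiate w.r.t. y and set equal to N: the x-dependent terms already match, leaving h'(y) = -1. Integrate: h(y) = -y.
So F(x,y) = x^4y^2 + xy^4 - y.
General solution: x^4y^2 + xy^4 - y = C.


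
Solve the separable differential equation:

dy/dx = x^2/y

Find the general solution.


Separate variables: y dy = x^2 dx.
Integrate both sides: y²/2 = (1/3)x^3 + C₀.
Multiply by 2: y² = (2/3)x^3 + C.


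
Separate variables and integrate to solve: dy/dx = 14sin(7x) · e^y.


Separate: e^(-y) dy = 14sin(7x) dx.
Integrate: -e^(-y) = -2cos(7x) + C₀.
Rearrange: e^(-y) = 2cos(7x) + C.


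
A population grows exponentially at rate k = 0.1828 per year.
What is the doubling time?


Exponential growth: P(t) = P₀ e^(0.1828t). Set P(t)/P₀ = 2: e^(0.1828t) = 2.
Solve: t = ln(2)/0.1828 ≈ 3.79 years.


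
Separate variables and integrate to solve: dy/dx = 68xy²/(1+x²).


Separate: dy/y² = 68x/(1+x²) dx.
Integrate LHS: ∫ dy/y² = -1/y.
Integrate RHS via u = 1+x²: 34ln(1+x²) + C.
Result: -1/y = 34ln(1+x²) + C.


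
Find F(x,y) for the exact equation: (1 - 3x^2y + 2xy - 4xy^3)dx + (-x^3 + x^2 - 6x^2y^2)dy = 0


Check exactness: ∂M/∂y = -3x^2 + 2x - 12xy^2 and ∂N/∂x = -3x^2 + 2x - 12xy^2; equal, so the equation is exact.
Integrate M with respect to x (treating y as constant): ∫M dx = x - x^3y + x^2y - 2x^2y^3 + h(y).
Differentiate w.r.t. y and set equal to N: all terms match, so h'(y) = 0 and h is a constant absorbed into C.
General solution: x - x^3y + x^2y - 2x^2y^3 = C.


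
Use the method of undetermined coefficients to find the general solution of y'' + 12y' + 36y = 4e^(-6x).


Characteristic polynomial (r + 6)² = 0; repeated root r = -6.
y_h = (C₁ + C₂x)e^(-6x). Forcing matches the repeated root (resonance), so try y_p = Ax² e^(-6x).
Substitute and solve for A: 2A = 4, so A = 2.
General solution: y = (C₁ + C₂x + 2x²)e^(-6x).


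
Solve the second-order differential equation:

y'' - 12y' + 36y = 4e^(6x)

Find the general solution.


Characteristic polynomial (r - 6)² = 0; repeated root r = 6.
y_h = (C₁ + C₂x)e^(6x). Forcing matches the repeated root (resonance), so try y_p = Ax² e^(6x).
Substitute and solve for A: 2A = 4, so A = 2.
General solution: y = (C₁ + C₂x + 2x²)e^(6x).


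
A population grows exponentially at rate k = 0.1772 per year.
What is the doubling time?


Exponential growth: P(t) = P₀ e^(0.1772t). Set P(t)/P₀ = 2: e^(0.1772t) = 2.
Solve: t = ln(2)/0.1772 ≈ 3.91 years.


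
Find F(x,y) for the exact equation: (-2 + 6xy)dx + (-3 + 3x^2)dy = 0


Check exactness: ∂M/∂y = 6x and ∂N/∂x = 6x; equal, so the equation is exact.
Integrate M with respect to x (treating y as constant): ∫M dx = -2x + 3x^2y + h(y).
Differentiate w.r.t. y and set equal to N: the x-dependent terms already match, leaving h'(y) = -3. Integrate: h(y) = -3y.
So F(x,y) = -3y - 2x + 3x^2y.
General solution: -3y - 2x + 3x^2y = C.


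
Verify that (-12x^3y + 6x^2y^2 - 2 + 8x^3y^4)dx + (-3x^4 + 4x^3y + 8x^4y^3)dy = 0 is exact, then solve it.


Check exactness: ∂M/∂y = -12x^3 + 12x^2y + 32x^3y^3 and ∂N/∂x = -12x^3 + 12x^2y + 32x^3y^3; equal, so the equation is exact.
Integrate M with respect to x (treating y as constant): ∫M dx = -3x^4y + 2x^3y^2 - 2x + 2x^4y^4 + h(y).
Differentiate w.r.t. y and set equal to N: all terms match, so h'(y) = 0 and h is a constant absorbed into C.
General solution: -3x^4y + 2x^3y^2 - 2x + 2x^4y^4 = C.


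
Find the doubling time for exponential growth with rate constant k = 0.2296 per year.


Exponential growth: P(t) = P₀ e^(0.2296t). Set P(t)/P₀ = 2: e^(0.2296t) = 2.
Solve: t = ln(2)/0.2296 ≈ 3.02 years.


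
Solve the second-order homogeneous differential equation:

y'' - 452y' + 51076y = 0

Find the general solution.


Characteristic equation: r² - 452r + 51076 = 0, i.e. (r - 226)² = 0.
Repeated root r = 226; include an x factor for the second linearly independent solution.
General solution: y = (C₁ + C₂x)e^(226x).


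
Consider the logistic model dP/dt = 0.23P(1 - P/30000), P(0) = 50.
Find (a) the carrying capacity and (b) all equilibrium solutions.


Logistic ODE dP/dt = 0.23P(1 - P/30000) has equilibria where dP/dt = 0, i.e. P = 0 or P = 30000.
The coefficient (1 - P/K) = 0 when P = K, identifying K = 30000 as the carrying capacity.
(a) K = 30000; (b) equilibria P = 0 and P = 30000.


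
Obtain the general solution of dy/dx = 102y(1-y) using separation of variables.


Separate: dy/[y(1-y)] = 102 dx.
Partial fractions: 1/[y(1-y)] = 1/y + 1/(1-y).
Integrate: ln|y/(1-y)| = 102x + C₀.
Solve for y: y = 1/(1 + Ce^(-102x)).


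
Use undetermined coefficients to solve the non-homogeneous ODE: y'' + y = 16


Homogeneous part: r² + 1 = 0 ⇒ r = ±1i, so y_h = C₁cos(x) + C₂sin(x).
Try constant y_p = A; plug in: 1A = 16 ⇒ A = 16.
General solution: y = C₁cos(x) + C₂sin(x) + 16.


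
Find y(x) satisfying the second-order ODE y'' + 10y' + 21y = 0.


Characteristic equation: r² + 10r + 21 = 0.
Factor: (r + 7)(r + 3) = 0 ⇒ r = -7, -3 (distinct real).
General solution: y = C₁e^(-7x) + C₂e^(-3x).


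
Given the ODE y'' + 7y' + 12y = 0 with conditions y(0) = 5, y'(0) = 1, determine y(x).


Characteristic roots of r² + 7r + 12 = 0 are -3, -4.
General solution y = c₁ e^(-3x) + c₂ e^(-4x).
Apply y(0) = 5: c₁ + c₂ = 5. Apply y'(0) = 1: -3 c₁ - 4 c₂ = 1.
Solve: c₁ = 21, c₂ = -16.
Particular solution: y = 21e^(-3x) - 16e^(-4x).


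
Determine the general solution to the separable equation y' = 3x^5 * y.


Separate variables: dy/y = 3x^5 dx.
Integrate: ln|y| = (1/2)x^6 + C₀.
Exponentiate: y = Ce^((1/2)x^6).


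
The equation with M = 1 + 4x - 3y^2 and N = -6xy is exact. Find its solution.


Check exactness: ∂M/∂y = -6y and ∂N/∂x = -6y; equal, so the equation is exact.
Integrate M with respect to x (treating y as constant): ∫M dx = x + 2x^2 - 3xy^2 + h(y).
Differentiate w.r.t. y and set equal to N: all terms match, so h'(y) = 0 and h is a constant absorbed into C.
General solution: x + 2x^2 - 3xy^2 = C.


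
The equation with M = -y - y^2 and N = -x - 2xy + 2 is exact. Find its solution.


Check exactness: ∂M/∂y = -1 - 2y and ∂N/∂x = -1 - 2y; equal, so the equation is exact.
Integrate M with respect to x (treating y as constant): ∫M dx = -xy - xy^2 + h(y).
Differentiate w.r.t. y and set equal to N: the x-dependent terms already match, leaving h'(y) = 2. Integrate: h(y) = 2y.
So F(x,y) = -xy - xy^2 + 2y.
General solution: -xy - xy^2 + 2y = C.


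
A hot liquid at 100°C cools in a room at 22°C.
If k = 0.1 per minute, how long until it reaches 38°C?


From T(t) = T_a + (T₀ - T_a)e^(-kt), set T(t) = 38:
(38 - 22) / (100 - 22) = e^(-0.1t), so t = -ln(0.205)/0.1 ≈ 15.8 minutes.


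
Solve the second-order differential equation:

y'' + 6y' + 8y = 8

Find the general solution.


Characteristic roots of r² + 6r + 8 = 0 are -2, -4.
y_h = C₁e^(-2x) + C₂e^(-4x).
Constant forcing; try y_p = A. Then 8A = 8 ⇒ A = 1.
General solution: y = C₁e^(-2x) + C₂e^(-4x) + 1.


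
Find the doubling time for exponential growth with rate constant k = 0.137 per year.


Exponential growth: P(t) = P₀ e^(0.137t). Set P(t)/P₀ = 2: e^(0.137t) = 2.
Solve: t = ln(2)/0.137 ≈ 5.06 years.


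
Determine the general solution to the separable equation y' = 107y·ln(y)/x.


Separate: dy/[y ln(y)] = 107 dx/x.
Substitute u = ln(y): du/u = 107 dx/x.
Integrate: ln|ln(y)| = 107ln|x| + C₀, hence ln(y) = C·x^107.


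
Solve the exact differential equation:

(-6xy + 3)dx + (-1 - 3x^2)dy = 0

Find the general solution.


Check exactness: ∂M/∂y = -6x and ∂N/∂x = -6x; equal, so the equation is exact.
Integrate M with respect to x (treating y as constant): ∫M dx = -3x^2y + 3x + h(y).
Differentiate w.r.t. y and set equal to N: the x-dependent terms already match, leaving h'(y) = -1. Integrate: h(y) = -y.
So F(x,y) = -y - 3x^2y + 3x.
General solution: -y - 3x^2y + 3x = C.


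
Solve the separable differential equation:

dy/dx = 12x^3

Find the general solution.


Integrate both sides with respect to x: y = ∫ 12x^3 dx = 3x^4 + C.


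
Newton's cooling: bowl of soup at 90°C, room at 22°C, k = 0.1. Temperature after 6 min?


Newton's law: dT/dt = -k(T - T_a) has solution T(t) = T_a + (T₀ - T_a)e^(-kt).
Plug in T_a = 22, T₀ = 90, k = 0.1, t = 6: T(6) = 22 + (68)e^(-0.60) ≈ 59.3°C.


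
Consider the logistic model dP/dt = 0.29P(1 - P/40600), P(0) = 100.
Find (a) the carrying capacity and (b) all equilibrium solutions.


Logistic ODE dP/dt = 0.29P(1 - P/40600) has equilibria where dP/dt = 0, i.e. P = 0 or P = 40600.
The coefficient (1 - P/K) = 0 when P = K, identifying K = 40600 as the carrying capacity.
(a) K = 40600; (b) equilibria P = 0 and P = 40600.
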